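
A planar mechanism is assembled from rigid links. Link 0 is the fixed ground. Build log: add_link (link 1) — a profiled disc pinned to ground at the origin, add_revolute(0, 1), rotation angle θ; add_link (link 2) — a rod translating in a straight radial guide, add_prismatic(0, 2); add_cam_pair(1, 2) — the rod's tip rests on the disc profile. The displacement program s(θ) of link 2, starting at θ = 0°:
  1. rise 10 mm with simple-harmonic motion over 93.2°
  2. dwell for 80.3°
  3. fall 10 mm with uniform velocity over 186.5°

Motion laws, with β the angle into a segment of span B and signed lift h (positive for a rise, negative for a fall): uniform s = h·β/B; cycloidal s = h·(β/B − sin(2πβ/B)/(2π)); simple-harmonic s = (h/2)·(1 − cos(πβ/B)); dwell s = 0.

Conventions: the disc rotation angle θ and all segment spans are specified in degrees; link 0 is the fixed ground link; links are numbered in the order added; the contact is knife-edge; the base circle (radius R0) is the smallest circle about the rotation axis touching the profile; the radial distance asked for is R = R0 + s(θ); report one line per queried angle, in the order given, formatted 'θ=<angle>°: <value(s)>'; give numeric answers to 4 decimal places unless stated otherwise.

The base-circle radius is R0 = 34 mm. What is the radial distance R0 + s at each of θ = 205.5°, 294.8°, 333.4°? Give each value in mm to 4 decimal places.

seg 1 [0°–93.2°] simple-harmonic, h=10: full span → s += 10 → s = 10.0000
seg 2 [93.2°–173.5°] dwell: s stays 10.0000
seg 3 [173.5°–360°] uniform, h=-10: θ=205.5° here. β=32, B=186.5. -10·32/186.5 = -1.7158 → s = 8.2842
seg 3 [173.5°–360°] uniform, h=-10: θ=294.8° here. β=121.3, B=186.5. -10·121.3/186.5 = -6.5040 → s = 3.4960
seg 3 [173.5°–360°] uniform, h=-10: θ=333.4° here. β=159.9, B=186.5. -10·159.9/186.5 = -8.5737 → s = 1.4263
θ=205.5°: R = R0 + s = 34 + 8.2842 = 42.2842
θ=294.8°: R = R0 + s = 34 + 3.4960 = 37.4960
θ=333.4°: R = R0 + s = 34 + 1.4263 = 35.4263

θ=205.5°: 42.2842
θ=294.8°: 37.4960
θ=333.4°: 35.4263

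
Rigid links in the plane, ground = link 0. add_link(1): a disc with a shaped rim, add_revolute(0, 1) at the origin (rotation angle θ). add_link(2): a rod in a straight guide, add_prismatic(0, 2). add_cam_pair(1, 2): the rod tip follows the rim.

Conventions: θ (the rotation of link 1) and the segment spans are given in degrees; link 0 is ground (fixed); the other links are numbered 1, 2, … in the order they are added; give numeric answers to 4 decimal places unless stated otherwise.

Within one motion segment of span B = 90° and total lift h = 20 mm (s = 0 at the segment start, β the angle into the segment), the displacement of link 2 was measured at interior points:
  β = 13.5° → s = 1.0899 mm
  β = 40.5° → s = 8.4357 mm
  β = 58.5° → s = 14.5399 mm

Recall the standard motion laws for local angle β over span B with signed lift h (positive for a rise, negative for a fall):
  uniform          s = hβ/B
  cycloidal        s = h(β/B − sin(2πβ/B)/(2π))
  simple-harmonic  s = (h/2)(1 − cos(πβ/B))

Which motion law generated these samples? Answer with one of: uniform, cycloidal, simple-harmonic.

candidates at β/B = r: uniform s = h·r (linear in β); cycloidal s = h·(r − sin(2πr)/(2π)); simple-harmonic s = (h/2)(1 − cos(πr))
β=13.5°: printed 1.0899 | uniform 3.0000, cycloidal 0.4248, simple-harmonic 1.0899
β=40.5°: printed 8.4357 | uniform 9.0000, cycloidal 8.0164, simple-harmonic 8.4357
β=58.5°: printed 14.5399 | uniform 13.0000, cycloidal 15.5752, simple-harmonic 14.5399
only one law matches every sample → simple-harmonic

simple-harmonic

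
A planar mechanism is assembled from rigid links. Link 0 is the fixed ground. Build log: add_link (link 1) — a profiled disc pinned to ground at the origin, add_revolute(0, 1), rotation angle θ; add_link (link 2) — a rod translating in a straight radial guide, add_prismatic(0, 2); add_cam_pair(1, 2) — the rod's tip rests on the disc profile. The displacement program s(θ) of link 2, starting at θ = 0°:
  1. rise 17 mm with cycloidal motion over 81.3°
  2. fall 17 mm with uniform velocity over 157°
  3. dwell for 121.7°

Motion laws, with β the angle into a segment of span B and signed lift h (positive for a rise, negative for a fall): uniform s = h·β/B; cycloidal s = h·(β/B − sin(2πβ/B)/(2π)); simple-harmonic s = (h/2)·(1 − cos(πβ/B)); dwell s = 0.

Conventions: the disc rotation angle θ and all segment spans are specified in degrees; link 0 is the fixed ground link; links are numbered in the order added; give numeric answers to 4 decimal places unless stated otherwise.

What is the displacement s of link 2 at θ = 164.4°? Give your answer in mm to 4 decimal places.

seg 1 [0°–81.3°] cycloidal, h=17: full span → s += 17 → s = 17.0000
seg 2 [81.3°–238.3°] uniform, h=-17: θ=164.4° here. β=83.1, B=157. -17·83.1/157 = -8.9981 → s = 8.0019

8.0019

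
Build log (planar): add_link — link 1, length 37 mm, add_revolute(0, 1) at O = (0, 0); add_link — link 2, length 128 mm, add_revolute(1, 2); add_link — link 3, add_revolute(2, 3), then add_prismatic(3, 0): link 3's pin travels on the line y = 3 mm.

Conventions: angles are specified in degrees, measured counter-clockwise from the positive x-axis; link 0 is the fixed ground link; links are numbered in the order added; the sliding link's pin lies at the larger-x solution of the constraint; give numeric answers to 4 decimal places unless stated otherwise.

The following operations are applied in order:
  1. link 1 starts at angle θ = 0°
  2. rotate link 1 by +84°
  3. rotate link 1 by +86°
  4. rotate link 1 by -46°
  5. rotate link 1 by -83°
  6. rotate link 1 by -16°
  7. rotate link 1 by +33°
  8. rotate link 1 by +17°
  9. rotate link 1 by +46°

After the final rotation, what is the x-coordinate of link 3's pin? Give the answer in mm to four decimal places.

geometry: r = 37 mm, L = 128 mm, e = 3 mm; θ starts at 0°
rotate link 1 by +84°: θ ← 0° +84° = 84°
rotate link 1 by +86°: θ ← 84° +86° = 170°
rotate link 1 by -46°: θ ← 170° -46° = 124°
rotate link 1 by -83°: θ ← 124° -83° = 41°
rotate link 1 by -16°: θ ← 41° -16° = 25°
rotate link 1 by +33°: θ ← 25° +33° = 58°
rotate link 1 by +17°: θ ← 58° +17° = 75°
rotate link 1 by +46°: θ ← 75° +46° = 121°
crank pin P = (r cos θ, r sin θ) = (-19.056409, 31.715190)
h = r sin θ − e = 31.715190 − 3 = 28.715190
x = r cos θ + √(L² − h²) = -19.056409 + 124.737476 = 105.681067

105.6811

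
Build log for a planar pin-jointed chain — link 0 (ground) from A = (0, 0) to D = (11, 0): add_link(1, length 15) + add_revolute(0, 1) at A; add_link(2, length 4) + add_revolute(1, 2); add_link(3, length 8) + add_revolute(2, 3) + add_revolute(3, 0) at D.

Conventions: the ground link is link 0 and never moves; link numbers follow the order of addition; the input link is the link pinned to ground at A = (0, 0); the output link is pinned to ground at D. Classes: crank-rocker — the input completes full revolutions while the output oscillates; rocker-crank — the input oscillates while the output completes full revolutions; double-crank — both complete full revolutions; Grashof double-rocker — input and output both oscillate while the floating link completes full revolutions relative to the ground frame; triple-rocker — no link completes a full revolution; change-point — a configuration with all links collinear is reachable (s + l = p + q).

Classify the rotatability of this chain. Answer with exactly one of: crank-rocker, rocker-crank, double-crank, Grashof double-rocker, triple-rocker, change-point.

lengths: ground=11, input=15, coupler=4, output=8
sorted: s=4 (shortest), l=15 (longest), p+q=19
s + l = 19 vs p + q = 19
s + l = p + q → change-point (collinear configuration reachable)

change-point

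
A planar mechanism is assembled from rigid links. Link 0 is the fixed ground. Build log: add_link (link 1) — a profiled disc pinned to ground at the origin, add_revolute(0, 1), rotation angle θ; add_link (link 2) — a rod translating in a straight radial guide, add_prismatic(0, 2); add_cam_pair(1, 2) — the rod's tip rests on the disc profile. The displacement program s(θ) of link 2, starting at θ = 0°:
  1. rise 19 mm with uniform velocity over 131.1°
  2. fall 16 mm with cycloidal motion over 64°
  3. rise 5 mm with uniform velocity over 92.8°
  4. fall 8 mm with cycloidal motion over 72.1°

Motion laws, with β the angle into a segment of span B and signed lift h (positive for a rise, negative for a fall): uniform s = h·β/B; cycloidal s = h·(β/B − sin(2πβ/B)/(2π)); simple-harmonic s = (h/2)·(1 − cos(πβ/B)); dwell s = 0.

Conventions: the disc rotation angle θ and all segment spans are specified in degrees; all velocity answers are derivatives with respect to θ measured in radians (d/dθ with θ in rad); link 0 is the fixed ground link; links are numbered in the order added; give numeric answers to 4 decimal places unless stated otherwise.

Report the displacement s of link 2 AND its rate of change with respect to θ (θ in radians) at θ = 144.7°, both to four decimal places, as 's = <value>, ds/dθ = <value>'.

seg 1 [0°–131.1°] uniform, h=19: full span → s += 19 → s = 19.0000
seg 2 [131.1°–195.1°] cycloidal, h=-16: θ=144.7° here. β=13.6, B=64. -16·(0.2125 − sin(2π·0.2125)/(2π)) = -0.9239 → s = 18.0761
velocity in seg [131.1°–195.1°] (cycloidal), θ in radians: β = 13.6° = 0.2374 rad, B = 64° = 1.1170 rad; ds/dθ = (h/B)(1 − cos(2πβ/B)) = ((-16)/1.1170)(1 − cos(2π·0.2125)) = -10.980086 mm/rad

s = 18.0761, ds/dθ = -10.9801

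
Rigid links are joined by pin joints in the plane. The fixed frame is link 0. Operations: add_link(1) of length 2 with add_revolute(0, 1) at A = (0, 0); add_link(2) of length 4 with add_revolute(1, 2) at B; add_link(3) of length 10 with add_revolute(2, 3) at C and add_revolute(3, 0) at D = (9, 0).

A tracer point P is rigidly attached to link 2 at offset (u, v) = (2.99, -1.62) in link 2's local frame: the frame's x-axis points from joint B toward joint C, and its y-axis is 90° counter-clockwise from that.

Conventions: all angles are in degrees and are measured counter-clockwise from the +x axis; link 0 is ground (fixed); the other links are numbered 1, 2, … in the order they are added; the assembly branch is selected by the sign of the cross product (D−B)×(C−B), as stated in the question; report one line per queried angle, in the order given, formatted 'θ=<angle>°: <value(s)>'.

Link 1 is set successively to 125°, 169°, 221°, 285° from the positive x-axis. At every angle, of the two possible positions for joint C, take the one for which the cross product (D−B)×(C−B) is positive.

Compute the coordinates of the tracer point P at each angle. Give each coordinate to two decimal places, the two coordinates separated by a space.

A=(0,0), D=(9.00,0)
θ=125°: B = A + 2.00·(cos125°, sin125°) = (-1.1472, 1.6383)
θ=125°: |BD| = 10.2786
θ=125°: circle(B,4.00) ∩ circle(D,10.00): a=1.0531, h=3.8589
θ=125°:   candidates: C₊=(0.5076,5.2800) cross=39.664; C₋=(-0.7226,-2.3391) cross=-39.664
θ=125°:   branch + wants cross > 0 → take C=(0.5076,5.2800) (cross=39.664)
θ=125°: ex = (C−B)/|BC| = (0.4137,0.9104); ey = (-0.9104,0.4137)
θ=125°: P = B + 2.99·ex + -1.62·ey = (1.5646,3.6903)
θ=169°: B = A + 2.00·(cos169°, sin169°) = (-1.9633, 0.3816)
θ=169°: |BD| = 10.9699
θ=169°: circle(B,4.00) ∩ circle(D,10.00): a=1.6563, h=3.6410
θ=169°:   candidates: C₊=(-0.1813,3.9628) cross=39.941; C₋=(-0.4346,-3.3148) cross=-39.941
θ=169°:   branch + wants cross > 0 → take C=(-0.1813,3.9628) (cross=39.941)
θ=169°: ex = (C−B)/|BC| = (0.4455,0.8953); ey = (-0.8953,0.4455)
θ=169°: P = B + 2.99·ex + -1.62·ey = (0.8191,2.3368)
θ=221°: B = A + 2.00·(cos221°, sin221°) = (-1.5094, -1.3121)
θ=221°: |BD| = 10.5910
θ=221°: circle(B,4.00) ∩ circle(D,10.00): a=1.3299, h=3.7725
θ=221°:   candidates: C₊=(-0.6572,2.5960) cross=39.954; C₋=(0.2776,-4.8908) cross=-39.954
θ=221°:   branch + wants cross > 0 → take C=(-0.6572,2.5960) (cross=39.954)
θ=221°: ex = (C−B)/|BC| = (0.2131,0.9770); ey = (-0.9770,0.2131)
θ=221°: P = B + 2.99·ex + -1.62·ey = (0.7105,1.2641)
θ=285°: B = A + 2.00·(cos285°, sin285°) = (0.5176, -1.9319)
θ=285°: |BD| = 8.6996
θ=285°: circle(B,4.00) ∩ circle(D,10.00): a=-0.4780, h=3.9713
θ=285°:   candidates: C₊=(-0.8304,1.8342) cross=34.549; C₋=(0.9334,-5.9102) cross=-34.549
θ=285°:   branch + wants cross > 0 → take C=(-0.8304,1.8342) (cross=34.549)
θ=285°: ex = (C−B)/|BC| = (-0.3370,0.9415); ey = (-0.9415,-0.3370)
θ=285°: P = B + 2.99·ex + -1.62·ey = (1.0353,1.4292)

θ=125°: 1.56 3.69
θ=169°: 0.82 2.34
θ=221°: 0.71 1.26
θ=285°: 1.04 1.43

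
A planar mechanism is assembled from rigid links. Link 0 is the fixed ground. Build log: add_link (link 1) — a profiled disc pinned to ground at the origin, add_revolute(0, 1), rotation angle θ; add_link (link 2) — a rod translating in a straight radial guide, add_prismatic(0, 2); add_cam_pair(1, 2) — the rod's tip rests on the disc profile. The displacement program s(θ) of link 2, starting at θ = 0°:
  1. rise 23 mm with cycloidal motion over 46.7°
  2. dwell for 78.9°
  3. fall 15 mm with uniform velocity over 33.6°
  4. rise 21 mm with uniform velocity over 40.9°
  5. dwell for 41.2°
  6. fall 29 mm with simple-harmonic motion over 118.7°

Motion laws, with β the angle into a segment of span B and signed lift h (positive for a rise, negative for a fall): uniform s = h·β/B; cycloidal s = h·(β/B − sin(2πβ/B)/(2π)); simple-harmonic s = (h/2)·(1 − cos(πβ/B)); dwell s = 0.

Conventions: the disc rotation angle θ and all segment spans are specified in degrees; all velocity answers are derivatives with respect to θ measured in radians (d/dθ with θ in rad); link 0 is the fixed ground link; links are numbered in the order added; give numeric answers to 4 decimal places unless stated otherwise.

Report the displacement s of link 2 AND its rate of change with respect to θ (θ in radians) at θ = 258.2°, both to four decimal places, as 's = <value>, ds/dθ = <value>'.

seg 1 [0°–46.7°] cycloidal, h=23: full span → s += 23 → s = 23.0000
seg 2 [46.7°–125.6°] dwell: s stays 23.0000
seg 3 [125.6°–159.2°] uniform, h=-15: full span → s += -15 → s = 8.0000
seg 4 [159.2°–200.1°] uniform, h=21: full span → s += 21 → s = 29.0000
seg 5 [200.1°–241.3°] dwell: s stays 29.0000
seg 6 [241.3°–360°] simple-harmonic, h=-29: θ=258.2° here. β=16.9, B=118.7. -29/2·(1 − cos(π·0.1424)) = -1.4265 → s = 27.5735
velocity in seg [241.3°–360°] (simple-harmonic), θ in radians: β = 16.9° = 0.2950 rad, B = 118.7° = 2.0717 rad; ds/dθ = (πh/(2B)) sin(πβ/B) = (π·(-29)/(2·2.0717)) sin(π·0.1424) = -9.510353 mm/rad

s = 27.5735, ds/dθ = -9.5104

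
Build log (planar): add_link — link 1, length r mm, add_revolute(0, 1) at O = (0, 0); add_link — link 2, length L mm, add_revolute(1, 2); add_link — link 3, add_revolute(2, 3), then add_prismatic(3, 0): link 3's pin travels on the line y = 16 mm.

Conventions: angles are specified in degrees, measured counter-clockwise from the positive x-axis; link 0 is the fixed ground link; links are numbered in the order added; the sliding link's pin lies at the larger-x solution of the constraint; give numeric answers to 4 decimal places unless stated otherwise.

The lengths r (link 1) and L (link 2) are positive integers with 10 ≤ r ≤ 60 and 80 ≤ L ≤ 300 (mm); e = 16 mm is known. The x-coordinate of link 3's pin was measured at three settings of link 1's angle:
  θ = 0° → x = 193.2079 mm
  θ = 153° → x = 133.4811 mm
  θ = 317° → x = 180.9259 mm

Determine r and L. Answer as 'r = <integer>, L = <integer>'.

constraint per measurement: (x − r cos θ)² + (r sin θ − e)² = L²
subtracting the θ₁ and θ₂ equations cancels the r² and L² terms:
r = (x₁² − x₂²) / (2[(x₁cos θ₁ + e sin θ₁) − (x₂cos θ₂ + e sin θ₂)]) = 32.0000 → r = 32
L² = (x₁ − r cos θ₁)² + (r sin θ₁ − e)² = 26243.9870 → L = 162.0000 → L = 162
check at θ₃=317°: x = 180.9259 (printed 180.9259) ✓

r = 32, L = 162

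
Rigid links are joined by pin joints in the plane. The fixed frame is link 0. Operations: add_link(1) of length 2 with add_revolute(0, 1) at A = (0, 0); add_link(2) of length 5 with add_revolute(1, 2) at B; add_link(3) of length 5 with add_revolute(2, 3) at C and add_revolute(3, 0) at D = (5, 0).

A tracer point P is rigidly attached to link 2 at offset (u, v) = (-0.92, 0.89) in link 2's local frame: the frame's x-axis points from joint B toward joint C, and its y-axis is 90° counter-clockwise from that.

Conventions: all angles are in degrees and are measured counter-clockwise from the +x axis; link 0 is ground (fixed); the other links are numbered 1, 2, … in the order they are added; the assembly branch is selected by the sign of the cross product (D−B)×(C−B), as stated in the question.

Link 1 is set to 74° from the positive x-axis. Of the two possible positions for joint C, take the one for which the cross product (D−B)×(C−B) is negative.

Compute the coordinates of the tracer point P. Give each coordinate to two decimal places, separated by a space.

A=(0,0), D=(5.00,0)
B = A + 2.00·(cos74°, sin74°) = (0.5513, 1.9225)
|BD| = 4.8464
circle(B,5.00) ∩ circle(D,5.00): a=2.4232, h=4.3736
  candidates: C₊=(4.5106,4.9760) cross=21.196; C₋=(1.0407,-3.0535) cross=-21.196
  branch - wants cross < 0 → take C=(1.0407,-3.0535) (cross=-21.196)
ex = (C−B)/|BC| = (0.0979,-0.9952); ey = (0.9952,0.0979)
P = B + -0.92·ex + 0.89·ey = (1.3470,2.9252)

1.35 2.93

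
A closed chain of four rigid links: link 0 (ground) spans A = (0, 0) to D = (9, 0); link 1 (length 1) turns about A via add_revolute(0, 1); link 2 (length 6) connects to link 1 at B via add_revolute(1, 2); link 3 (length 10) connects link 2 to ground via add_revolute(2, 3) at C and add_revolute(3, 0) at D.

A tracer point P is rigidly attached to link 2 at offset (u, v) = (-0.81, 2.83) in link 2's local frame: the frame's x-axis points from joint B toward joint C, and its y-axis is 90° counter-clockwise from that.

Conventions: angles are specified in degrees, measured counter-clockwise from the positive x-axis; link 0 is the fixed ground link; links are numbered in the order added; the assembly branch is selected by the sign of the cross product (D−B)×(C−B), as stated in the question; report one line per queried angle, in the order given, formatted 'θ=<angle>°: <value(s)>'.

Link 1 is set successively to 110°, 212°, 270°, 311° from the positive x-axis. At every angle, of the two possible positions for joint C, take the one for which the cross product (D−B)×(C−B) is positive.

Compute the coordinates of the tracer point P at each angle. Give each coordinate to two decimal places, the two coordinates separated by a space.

A=(0,0), D=(9.00,0)
θ=110°: B = A + 1.00·(cos110°, sin110°) = (-0.3420, 0.9397)
θ=110°: |BD| = 9.3892
θ=110°: circle(B,6.00) ∩ circle(D,10.00): a=1.2864, h=5.8605
θ=110°:   candidates: C₊=(1.5244,6.6420) cross=55.025; C₋=(0.3514,-5.0201) cross=-55.025
θ=110°:   branch + wants cross > 0 → take C=(1.5244,6.6420) (cross=55.025)
θ=110°: ex = (C−B)/|BC| = (0.3111,0.9504); ey = (-0.9504,0.3111)
θ=110°: P = B + -0.81·ex + 2.83·ey = (-3.2836,1.0502)
θ=212°: B = A + 1.00·(cos212°, sin212°) = (-0.8480, -0.5299)
θ=212°: |BD| = 9.8623
θ=212°: circle(B,6.00) ∩ circle(D,10.00): a=1.6865, h=5.7581
θ=212°:   candidates: C₊=(0.5266,5.3105) cross=56.788; C₋=(1.1454,-6.1891) cross=-56.788
θ=212°:   branch + wants cross > 0 → take C=(0.5266,5.3105) (cross=56.788)
θ=212°: ex = (C−B)/|BC| = (0.2291,0.9734); ey = (-0.9734,0.2291)
θ=212°: P = B + -0.81·ex + 2.83·ey = (-3.7884,-0.6700)
θ=270°: B = A + 1.00·(cos270°, sin270°) = (-0.0000, -1.0000)
θ=270°: |BD| = 9.0554
θ=270°: circle(B,6.00) ∩ circle(D,10.00): a=0.9939, h=5.9171
θ=270°:   candidates: C₊=(0.3344,4.9907) cross=53.582; C₋=(1.6412,-6.7712) cross=-53.582
θ=270°:   branch + wants cross > 0 → take C=(0.3344,4.9907) (cross=53.582)
θ=270°: ex = (C−B)/|BC| = (0.0557,0.9984); ey = (-0.9984,0.0557)
θ=270°: P = B + -0.81·ex + 2.83·ey = (-2.8707,-1.6510)
θ=311°: B = A + 1.00·(cos311°, sin311°) = (0.6561, -0.7547)
θ=311°: |BD| = 8.3780
θ=311°: circle(B,6.00) ∩ circle(D,10.00): a=0.3695, h=5.9886
θ=311°:   candidates: C₊=(0.4846,5.2428) cross=50.173; C₋=(1.5635,-6.6857) cross=-50.173
θ=311°:   branch + wants cross > 0 → take C=(0.4846,5.2428) (cross=50.173)
θ=311°: ex = (C−B)/|BC| = (-0.0286,0.9996); ey = (-0.9996,-0.0286)
θ=311°: P = B + -0.81·ex + 2.83·ey = (-2.1496,-1.6453)

θ=110°: -3.28 1.05
θ=212°: -3.79 -0.67
θ=270°: -2.87 -1.65
θ=311°: -2.15 -1.65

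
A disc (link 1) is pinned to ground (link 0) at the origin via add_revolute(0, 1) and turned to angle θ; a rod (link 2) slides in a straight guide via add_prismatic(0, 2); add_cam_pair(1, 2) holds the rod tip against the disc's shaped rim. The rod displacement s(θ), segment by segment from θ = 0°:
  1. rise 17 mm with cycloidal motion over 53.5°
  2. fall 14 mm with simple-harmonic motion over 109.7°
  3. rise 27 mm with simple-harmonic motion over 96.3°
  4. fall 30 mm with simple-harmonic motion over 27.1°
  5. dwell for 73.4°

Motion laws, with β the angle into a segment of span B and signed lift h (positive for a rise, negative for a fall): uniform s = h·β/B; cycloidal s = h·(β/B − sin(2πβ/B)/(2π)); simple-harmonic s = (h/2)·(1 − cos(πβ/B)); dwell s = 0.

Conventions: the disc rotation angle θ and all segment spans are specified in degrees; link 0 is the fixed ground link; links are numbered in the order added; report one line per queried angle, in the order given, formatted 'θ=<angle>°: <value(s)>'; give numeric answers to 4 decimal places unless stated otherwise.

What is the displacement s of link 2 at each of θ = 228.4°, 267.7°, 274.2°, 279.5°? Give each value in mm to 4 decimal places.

segment 1 (0° to 53.5°, cycloidal, h = 17) is passed completely: s = 0.0000 + (17) = 17.0000
segment 2 (53.5° to 163.2°, simple-harmonic, h = -14) is passed completely: s = 17.0000 + (-14) = 3.0000
θ = 228.4° falls in segment 3 (163.2° to 259.5°, simple-harmonic, h = 27): β = 228.4 − 163.2 = 65.2°, B = 96.3°; Δs = 27/2·(1 − cos(π·0.6771)) = 20.6277; s = 3.0000 + 20.6277 = 23.6277
segment 3 (163.2° to 259.5°, simple-harmonic, h = 27) is passed completely: s = 3.0000 + (27) = 30.0000
θ = 267.7° falls in segment 4 (259.5° to 286.6°, simple-harmonic, h = -30): β = 267.7 − 259.5 = 8.2°, B = 27.1°; Δs = -30/2·(1 − cos(π·0.3026)) = -6.2820; s = 30.0000 − 6.2820 = 23.7180
θ = 274.2° falls in segment 4 (259.5° to 286.6°, simple-harmonic, h = -30): β = 274.2 − 259.5 = 14.7°, B = 27.1°; Δs = -30/2·(1 − cos(π·0.5424)) = -16.9938; s = 30.0000 − 16.9938 = 13.0062
θ = 279.5° falls in segment 4 (259.5° to 286.6°, simple-harmonic, h = -30): β = 279.5 − 259.5 = 20°, B = 27.1°; Δs = -30/2·(1 − cos(π·0.7380)) = -25.1996; s = 30.0000 − 25.1996 = 4.8004

θ=228.4°: 23.6277
θ=267.7°: 23.7180
θ=274.2°: 13.0062
θ=279.5°: 4.8004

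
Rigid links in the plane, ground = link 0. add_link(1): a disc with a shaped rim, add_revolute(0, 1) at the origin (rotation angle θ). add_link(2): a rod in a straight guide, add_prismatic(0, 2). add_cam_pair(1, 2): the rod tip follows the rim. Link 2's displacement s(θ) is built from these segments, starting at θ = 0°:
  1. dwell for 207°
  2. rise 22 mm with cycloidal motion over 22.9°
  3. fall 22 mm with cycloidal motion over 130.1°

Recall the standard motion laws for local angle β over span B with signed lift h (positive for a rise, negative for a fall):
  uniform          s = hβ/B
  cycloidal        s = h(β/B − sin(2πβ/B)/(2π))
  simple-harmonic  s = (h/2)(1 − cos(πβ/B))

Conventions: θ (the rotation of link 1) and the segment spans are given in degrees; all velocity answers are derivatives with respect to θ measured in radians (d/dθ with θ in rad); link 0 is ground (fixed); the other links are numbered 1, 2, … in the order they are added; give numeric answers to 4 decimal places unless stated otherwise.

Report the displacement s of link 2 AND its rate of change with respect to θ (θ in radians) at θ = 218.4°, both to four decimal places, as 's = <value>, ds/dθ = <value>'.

segment 1 (0° to 207°, dwell): s unchanged at 0.0000
θ = 218.4° falls in segment 2 (207° to 229.9°, cycloidal, h = 22): β = 218.4 − 207 = 11.4°, B = 22.9°; Δs = 22·(0.4978 − sin(2π·0.4978)/(2π)) = 10.9039; s = 0.0000 + 10.9039 = 10.9039
velocity in seg [207°–229.9°] (cycloidal), θ in radians: β = 11.4° = 0.1990 rad, B = 22.9° = 0.3997 rad; ds/dθ = (h/B)(1 − cos(2πβ/B)) = (22/0.3997)(1 − cos(2π·0.4978)) = 110.082781 mm/rad

s = 10.9039, ds/dθ = 110.0828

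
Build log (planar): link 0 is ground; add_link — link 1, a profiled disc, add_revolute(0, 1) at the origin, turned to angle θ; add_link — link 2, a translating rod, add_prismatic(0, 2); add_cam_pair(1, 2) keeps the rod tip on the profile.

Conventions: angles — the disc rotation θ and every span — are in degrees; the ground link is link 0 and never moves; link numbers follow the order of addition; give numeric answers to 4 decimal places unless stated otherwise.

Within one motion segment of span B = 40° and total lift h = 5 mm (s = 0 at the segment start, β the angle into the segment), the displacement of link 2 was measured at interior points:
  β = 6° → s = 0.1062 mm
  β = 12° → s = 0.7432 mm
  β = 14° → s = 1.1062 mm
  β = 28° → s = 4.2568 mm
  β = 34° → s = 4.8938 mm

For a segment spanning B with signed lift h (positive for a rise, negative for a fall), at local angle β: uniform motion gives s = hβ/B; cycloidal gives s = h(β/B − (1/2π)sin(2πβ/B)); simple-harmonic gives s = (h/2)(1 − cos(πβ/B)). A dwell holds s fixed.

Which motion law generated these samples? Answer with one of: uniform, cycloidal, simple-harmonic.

candidates at β/B = r: uniform s = h·r (linear in β); cycloidal s = h·(r − sin(2πr)/(2π)); simple-harmonic s = (h/2)(1 − cos(πr))
β=6°: printed 0.1062 | uniform 0.7500, cycloidal 0.1062, simple-harmonic 0.2725
β=12°: printed 0.7432 | uniform 1.5000, cycloidal 0.7432, simple-harmonic 1.0305
β=14°: printed 1.1062 | uniform 1.7500, cycloidal 1.1062, simple-harmonic 1.3650
β=28°: printed 4.2568 | uniform 3.5000, cycloidal 4.2568, simple-harmonic 3.9695
β=34°: printed 4.8938 | uniform 4.2500, cycloidal 4.8938, simple-harmonic 4.7275
only one law matches every sample → cycloidal

cycloidal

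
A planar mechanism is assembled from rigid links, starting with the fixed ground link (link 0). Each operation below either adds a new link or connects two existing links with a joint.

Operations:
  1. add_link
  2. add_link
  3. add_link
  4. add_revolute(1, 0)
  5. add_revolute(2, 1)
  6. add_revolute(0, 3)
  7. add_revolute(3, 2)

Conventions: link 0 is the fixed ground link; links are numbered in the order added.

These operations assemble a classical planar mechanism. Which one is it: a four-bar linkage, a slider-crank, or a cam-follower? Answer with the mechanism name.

links: 4 (incl. ground); joints: 4 revolute, 0 prismatic, 0 higher (cam) pair, forming one closed loop
4 links in a single 4R loop → four-bar linkage

four-bar linkage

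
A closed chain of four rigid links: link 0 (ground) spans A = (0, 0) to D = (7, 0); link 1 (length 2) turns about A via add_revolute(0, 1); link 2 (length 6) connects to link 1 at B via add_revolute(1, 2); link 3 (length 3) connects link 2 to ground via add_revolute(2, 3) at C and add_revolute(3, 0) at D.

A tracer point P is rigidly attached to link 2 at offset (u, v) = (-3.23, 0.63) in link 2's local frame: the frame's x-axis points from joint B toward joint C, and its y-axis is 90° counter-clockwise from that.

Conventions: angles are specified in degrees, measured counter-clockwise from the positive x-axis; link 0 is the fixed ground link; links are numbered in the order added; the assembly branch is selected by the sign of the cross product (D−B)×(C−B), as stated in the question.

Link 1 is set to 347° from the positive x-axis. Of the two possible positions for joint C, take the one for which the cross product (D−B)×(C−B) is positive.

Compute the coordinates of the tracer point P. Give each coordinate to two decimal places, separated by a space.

A=(0,0), D=(7.00,0)
B = A + 2.00·(cos347°, sin347°) = (1.9487, -0.4499)
|BD| = 5.0713
circle(B,6.00) ∩ circle(D,3.00): a=5.1977, h=2.9973
  candidates: C₊=(6.8600,2.9967) cross=15.200; C₋=(7.3918,-2.9743) cross=-15.200
  branch + wants cross > 0 → take C=(6.8600,2.9967) (cross=15.200)
ex = (C−B)/|BC| = (0.8185,0.5744); ey = (-0.5744,0.8185)
P = B + -3.23·ex + 0.63·ey = (-1.0571,-1.7897)

-1.06 -1.79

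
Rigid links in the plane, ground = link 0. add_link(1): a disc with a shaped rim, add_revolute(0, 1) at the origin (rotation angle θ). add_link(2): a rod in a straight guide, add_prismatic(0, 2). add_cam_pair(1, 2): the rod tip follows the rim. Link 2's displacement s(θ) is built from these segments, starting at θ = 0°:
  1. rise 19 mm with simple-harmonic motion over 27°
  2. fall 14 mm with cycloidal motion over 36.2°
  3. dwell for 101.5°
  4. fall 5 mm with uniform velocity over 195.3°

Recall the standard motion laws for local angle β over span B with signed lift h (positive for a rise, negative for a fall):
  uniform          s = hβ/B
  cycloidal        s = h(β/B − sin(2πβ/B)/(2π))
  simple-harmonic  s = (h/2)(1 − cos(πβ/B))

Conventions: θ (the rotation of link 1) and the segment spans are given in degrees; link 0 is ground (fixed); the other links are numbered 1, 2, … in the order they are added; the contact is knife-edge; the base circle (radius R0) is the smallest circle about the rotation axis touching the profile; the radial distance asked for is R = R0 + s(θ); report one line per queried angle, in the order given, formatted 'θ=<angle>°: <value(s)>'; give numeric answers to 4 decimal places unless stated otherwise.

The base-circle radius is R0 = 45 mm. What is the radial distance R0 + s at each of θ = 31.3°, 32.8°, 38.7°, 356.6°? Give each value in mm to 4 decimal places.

segment 1 (0° to 27°, simple-harmonic, h = 19) is passed completely: s = 0.0000 + (19) = 19.0000
θ = 31.3° falls in segment 2 (27° to 63.2°, cycloidal, h = -14): β = 31.3 − 27 = 4.3°, B = 36.2°; Δs = -14·(0.1188 − sin(2π·0.1188)/(2π)) = -0.1501; s = 19.0000 − 0.1501 = 18.8499
θ = 32.8° falls in segment 2 (27° to 63.2°, cycloidal, h = -14): β = 32.8 − 27 = 5.8°, B = 36.2°; Δs = -14·(0.1602 − sin(2π·0.1602)/(2π)) = -0.3601; s = 19.0000 − 0.3601 = 18.6399
θ = 38.7° falls in segment 2 (27° to 63.2°, cycloidal, h = -14): β = 38.7 − 27 = 11.7°, B = 36.2°; Δs = -14·(0.3232 − sin(2π·0.3232)/(2π)) = -2.5283; s = 19.0000 − 2.5283 = 16.4717
segment 2 (27° to 63.2°, cycloidal, h = -14) is passed completely: s = 19.0000 + (-14) = 5.0000
segment 3 (63.2° to 164.7°, dwell): s unchanged at 5.0000
θ = 356.6° falls in segment 4 (164.7° to 360°, uniform, h = -5): β = 356.6 − 164.7 = 191.9°, B = 195.3°; Δs = -5·191.9/195.3 = -4.9130; s = 5.0000 − 4.9130 = 0.0870
θ=31.3°: R = R0 + s = 45 + 18.8499 = 63.8499
θ=32.8°: R = R0 + s = 45 + 18.6399 = 63.6399
θ=38.7°: R = R0 + s = 45 + 16.4717 = 61.4717
θ=356.6°: R = R0 + s = 45 + 0.0870 = 45.0870

θ=31.3°: 63.8499
θ=32.8°: 63.6399
θ=38.7°: 61.4717
θ=356.6°: 45.0870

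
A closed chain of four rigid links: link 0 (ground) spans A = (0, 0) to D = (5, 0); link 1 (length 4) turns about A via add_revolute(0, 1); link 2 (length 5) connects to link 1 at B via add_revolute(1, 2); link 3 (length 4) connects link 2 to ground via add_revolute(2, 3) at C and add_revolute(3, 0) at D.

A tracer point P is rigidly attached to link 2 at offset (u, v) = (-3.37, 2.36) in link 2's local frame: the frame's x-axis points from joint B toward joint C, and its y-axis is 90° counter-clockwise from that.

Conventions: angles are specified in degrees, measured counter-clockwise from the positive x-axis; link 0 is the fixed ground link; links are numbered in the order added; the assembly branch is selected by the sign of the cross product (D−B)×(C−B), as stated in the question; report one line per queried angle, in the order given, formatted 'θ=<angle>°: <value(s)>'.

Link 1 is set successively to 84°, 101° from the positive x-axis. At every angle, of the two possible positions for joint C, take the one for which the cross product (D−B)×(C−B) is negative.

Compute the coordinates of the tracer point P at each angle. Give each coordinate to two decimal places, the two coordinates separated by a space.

A=(0,0), D=(5.00,0)
θ=84°: B = A + 4.00·(cos84°, sin84°) = (0.4181, 3.9781)
θ=84°: |BD| = 6.0679
θ=84°: circle(B,5.00) ∩ circle(D,4.00): a=3.7755, h=3.2780
θ=84°:   candidates: C₊=(5.4181,3.9781) cross=19.890; C₋=(1.1200,-0.9724) cross=-19.890
θ=84°:   branch - wants cross < 0 → take C=(1.1200,-0.9724) (cross=-19.890)
θ=84°: ex = (C−B)/|BC| = (0.1404,-0.9901); ey = (0.9901,0.1404)
θ=84°: P = B + -3.37·ex + 2.36·ey = (2.2817,7.6460)
θ=101°: B = A + 4.00·(cos101°, sin101°) = (-0.7632, 3.9265)
θ=101°: |BD| = 6.9737
θ=101°: circle(B,5.00) ∩ circle(D,4.00): a=4.1321, h=2.8152
θ=101°:   candidates: C₊=(4.2368,3.9265) cross=19.633; C₋=(1.0666,-0.7266) cross=-19.633
θ=101°:   branch - wants cross < 0 → take C=(1.0666,-0.7266) (cross=-19.633)
θ=101°: ex = (C−B)/|BC| = (0.3660,-0.9306); ey = (0.9306,0.3660)
θ=101°: P = B + -3.37·ex + 2.36·ey = (0.1998,7.9264)

θ=84°: 2.28 7.65
θ=101°: 0.20 7.93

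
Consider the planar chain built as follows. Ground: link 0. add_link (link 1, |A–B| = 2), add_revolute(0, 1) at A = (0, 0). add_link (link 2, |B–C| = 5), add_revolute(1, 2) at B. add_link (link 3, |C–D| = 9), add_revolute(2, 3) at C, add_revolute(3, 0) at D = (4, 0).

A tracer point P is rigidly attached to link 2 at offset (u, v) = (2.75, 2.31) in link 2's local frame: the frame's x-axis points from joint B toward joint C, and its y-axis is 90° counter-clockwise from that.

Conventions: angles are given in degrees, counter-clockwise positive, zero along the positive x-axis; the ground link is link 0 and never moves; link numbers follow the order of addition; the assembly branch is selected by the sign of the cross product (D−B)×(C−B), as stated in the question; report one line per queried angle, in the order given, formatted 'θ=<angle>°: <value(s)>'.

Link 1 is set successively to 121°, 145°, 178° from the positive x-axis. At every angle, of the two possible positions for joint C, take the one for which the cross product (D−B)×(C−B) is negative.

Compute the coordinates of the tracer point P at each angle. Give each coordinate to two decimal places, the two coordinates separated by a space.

A=(0,0), D=(4.00,0)
θ=121°: B = A + 2.00·(cos121°, sin121°) = (-1.0301, 1.7143)
θ=121°: |BD| = 5.3142
θ=121°: circle(B,5.00) ∩ circle(D,9.00): a=-2.6118, h=4.2636
θ=121°:   candidates: C₊=(-2.1268,6.5926) cross=22.658; C₋=(-4.8777,-1.4788) cross=-22.658
θ=121°:   branch - wants cross < 0 → take C=(-4.8777,-1.4788) (cross=-22.658)
θ=121°: ex = (C−B)/|BC| = (-0.7695,-0.6386); ey = (0.6386,-0.7695)
θ=121°: P = B + 2.75·ex + 2.31·ey = (-1.6710,-1.8195)
θ=145°: B = A + 2.00·(cos145°, sin145°) = (-1.6383, 1.1472)
θ=145°: |BD| = 5.7538
θ=145°: circle(B,5.00) ∩ circle(D,9.00): a=-1.9894, h=4.5872
θ=145°:   candidates: C₊=(-2.6732,6.0389) cross=26.394; C₋=(-4.5023,-2.9513) cross=-26.394
θ=145°:   branch - wants cross < 0 → take C=(-4.5023,-2.9513) (cross=-26.394)
θ=145°: ex = (C−B)/|BC| = (-0.5728,-0.8197); ey = (0.8197,-0.5728)
θ=145°: P = B + 2.75·ex + 2.31·ey = (-1.3200,-2.4302)
θ=178°: B = A + 2.00·(cos178°, sin178°) = (-1.9988, 0.0698)
θ=178°: |BD| = 5.9992
θ=178°: circle(B,5.00) ∩ circle(D,9.00): a=-1.6677, h=4.7137
θ=178°:   candidates: C₊=(-3.6115,4.8026) cross=28.278; C₋=(-3.7212,-4.6242) cross=-28.278
θ=178°:   branch - wants cross < 0 → take C=(-3.7212,-4.6242) (cross=-28.278)
θ=178°: ex = (C−B)/|BC| = (-0.3445,-0.9388); ey = (0.9388,-0.3445)
θ=178°: P = B + 2.75·ex + 2.31·ey = (-0.7775,-3.3076)

θ=121°: -1.67 -1.82
θ=145°: -1.32 -2.43
θ=178°: -0.78 -3.31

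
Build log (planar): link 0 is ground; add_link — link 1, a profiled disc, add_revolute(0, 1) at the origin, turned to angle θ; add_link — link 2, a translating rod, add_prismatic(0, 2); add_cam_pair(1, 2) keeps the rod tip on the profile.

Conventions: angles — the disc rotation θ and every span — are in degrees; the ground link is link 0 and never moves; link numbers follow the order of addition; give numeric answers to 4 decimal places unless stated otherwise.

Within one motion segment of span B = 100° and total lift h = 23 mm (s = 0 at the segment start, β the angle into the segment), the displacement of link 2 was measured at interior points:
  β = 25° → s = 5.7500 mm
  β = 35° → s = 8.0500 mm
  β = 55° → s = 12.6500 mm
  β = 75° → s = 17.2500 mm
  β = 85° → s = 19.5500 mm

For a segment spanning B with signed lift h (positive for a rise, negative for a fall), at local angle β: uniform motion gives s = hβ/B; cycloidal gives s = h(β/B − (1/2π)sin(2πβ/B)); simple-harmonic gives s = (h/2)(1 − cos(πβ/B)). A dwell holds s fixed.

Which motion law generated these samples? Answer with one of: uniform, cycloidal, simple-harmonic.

candidates at β/B = r: uniform s = h·r (linear in β); cycloidal s = h·(r − sin(2πr)/(2π)); simple-harmonic s = (h/2)(1 − cos(πr))
β=25°: printed 5.7500 | uniform 5.7500, cycloidal 2.0894, simple-harmonic 3.3683
β=35°: printed 8.0500 | uniform 8.0500, cycloidal 5.0885, simple-harmonic 6.2791
β=55°: printed 12.6500 | uniform 12.6500, cycloidal 13.7812, simple-harmonic 13.2990
β=75°: printed 17.2500 | uniform 17.2500, cycloidal 20.9106, simple-harmonic 19.6317
β=85°: printed 19.5500 | uniform 19.5500, cycloidal 22.5115, simple-harmonic 21.7466
only one law matches every sample → uniform

uniform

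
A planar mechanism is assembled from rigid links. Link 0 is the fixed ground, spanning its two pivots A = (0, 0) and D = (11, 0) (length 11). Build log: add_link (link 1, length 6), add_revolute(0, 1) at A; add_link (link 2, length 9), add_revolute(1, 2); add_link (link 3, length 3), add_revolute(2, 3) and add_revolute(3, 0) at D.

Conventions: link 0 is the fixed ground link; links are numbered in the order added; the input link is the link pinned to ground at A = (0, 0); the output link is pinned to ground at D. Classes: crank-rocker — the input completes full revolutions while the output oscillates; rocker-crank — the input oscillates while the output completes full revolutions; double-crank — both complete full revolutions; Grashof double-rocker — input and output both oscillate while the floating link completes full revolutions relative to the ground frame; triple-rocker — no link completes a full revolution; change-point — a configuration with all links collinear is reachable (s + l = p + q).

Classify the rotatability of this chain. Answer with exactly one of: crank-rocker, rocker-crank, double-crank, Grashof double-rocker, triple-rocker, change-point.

lengths: ground=11, input=6, coupler=9, output=3
sorted: s=3 (shortest), l=11 (longest), p+q=15
s + l = 14 vs p + q = 15
s + l < p + q (Grashof) with shortest = output link → rocker-crank

rocker-crank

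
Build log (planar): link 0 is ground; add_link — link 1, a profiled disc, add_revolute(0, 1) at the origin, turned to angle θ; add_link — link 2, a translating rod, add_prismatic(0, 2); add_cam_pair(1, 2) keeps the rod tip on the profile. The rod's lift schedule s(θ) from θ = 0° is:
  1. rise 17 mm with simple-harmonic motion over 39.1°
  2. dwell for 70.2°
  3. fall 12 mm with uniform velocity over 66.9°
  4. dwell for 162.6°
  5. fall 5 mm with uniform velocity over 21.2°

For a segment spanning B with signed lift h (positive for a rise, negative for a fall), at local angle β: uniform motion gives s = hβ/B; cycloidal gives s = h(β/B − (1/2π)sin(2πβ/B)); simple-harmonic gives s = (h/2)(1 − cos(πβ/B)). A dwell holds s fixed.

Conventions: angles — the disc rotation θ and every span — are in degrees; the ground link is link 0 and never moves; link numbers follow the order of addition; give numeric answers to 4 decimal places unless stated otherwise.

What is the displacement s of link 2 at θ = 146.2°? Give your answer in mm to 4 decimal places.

seg 1 [0°–39.1°] simple-harmonic, h=17: full span → s += 17 → s = 17.0000
seg 2 [39.1°–109.3°] dwell: s stays 17.0000
seg 3 [109.3°–176.2°] uniform, h=-12: θ=146.2° here. β=36.9, B=66.9. -12·36.9/66.9 = -6.6188 → s = 10.3812

10.3812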